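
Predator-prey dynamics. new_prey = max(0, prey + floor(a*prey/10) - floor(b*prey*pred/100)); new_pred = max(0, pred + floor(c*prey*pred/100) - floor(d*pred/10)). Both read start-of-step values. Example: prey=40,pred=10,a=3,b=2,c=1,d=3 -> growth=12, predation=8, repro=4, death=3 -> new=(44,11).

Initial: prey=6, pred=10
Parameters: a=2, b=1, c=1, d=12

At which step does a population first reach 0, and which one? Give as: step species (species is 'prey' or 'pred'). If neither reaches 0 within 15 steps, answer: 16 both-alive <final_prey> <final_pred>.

Answer: 1 pred

Derivation:
Step 1: prey: 6+1-0=7; pred: 10+0-12=0
First extinction: pred at step 1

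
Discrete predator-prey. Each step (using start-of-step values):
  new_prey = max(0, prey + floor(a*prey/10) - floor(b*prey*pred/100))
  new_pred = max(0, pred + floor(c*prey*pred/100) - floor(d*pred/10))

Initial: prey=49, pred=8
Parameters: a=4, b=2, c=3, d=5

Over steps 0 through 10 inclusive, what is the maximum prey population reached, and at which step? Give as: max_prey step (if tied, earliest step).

Step 1: prey: 49+19-7=61; pred: 8+11-4=15
Step 2: prey: 61+24-18=67; pred: 15+27-7=35
Step 3: prey: 67+26-46=47; pred: 35+70-17=88
Step 4: prey: 47+18-82=0; pred: 88+124-44=168
Step 5: prey: 0+0-0=0; pred: 168+0-84=84
Step 6: prey: 0+0-0=0; pred: 84+0-42=42
Step 7: prey: 0+0-0=0; pred: 42+0-21=21
Step 8: prey: 0+0-0=0; pred: 21+0-10=11
Step 9: prey: 0+0-0=0; pred: 11+0-5=6
Step 10: prey: 0+0-0=0; pred: 6+0-3=3
Max prey = 67 at step 2

Answer: 67 2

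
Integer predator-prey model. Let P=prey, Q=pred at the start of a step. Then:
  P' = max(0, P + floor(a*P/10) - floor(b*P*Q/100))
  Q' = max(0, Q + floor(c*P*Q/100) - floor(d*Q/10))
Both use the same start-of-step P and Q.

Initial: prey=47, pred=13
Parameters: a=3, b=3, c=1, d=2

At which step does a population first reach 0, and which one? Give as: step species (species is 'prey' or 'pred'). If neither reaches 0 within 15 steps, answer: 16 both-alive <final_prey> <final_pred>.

Step 1: prey: 47+14-18=43; pred: 13+6-2=17
Step 2: prey: 43+12-21=34; pred: 17+7-3=21
Step 3: prey: 34+10-21=23; pred: 21+7-4=24
Step 4: prey: 23+6-16=13; pred: 24+5-4=25
Step 5: prey: 13+3-9=7; pred: 25+3-5=23
Step 6: prey: 7+2-4=5; pred: 23+1-4=20
Step 7: prey: 5+1-3=3; pred: 20+1-4=17
Step 8: prey: 3+0-1=2; pred: 17+0-3=14
Step 9: prey: 2+0-0=2; pred: 14+0-2=12
Step 10: prey: 2+0-0=2; pred: 12+0-2=10
Step 11: prey: 2+0-0=2; pred: 10+0-2=8
Step 12: prey: 2+0-0=2; pred: 8+0-1=7
Step 13: prey: 2+0-0=2; pred: 7+0-1=6
Step 14: prey: 2+0-0=2; pred: 6+0-1=5
Step 15: prey: 2+0-0=2; pred: 5+0-1=4
No extinction within 15 steps

Answer: 16 both-alive 2 4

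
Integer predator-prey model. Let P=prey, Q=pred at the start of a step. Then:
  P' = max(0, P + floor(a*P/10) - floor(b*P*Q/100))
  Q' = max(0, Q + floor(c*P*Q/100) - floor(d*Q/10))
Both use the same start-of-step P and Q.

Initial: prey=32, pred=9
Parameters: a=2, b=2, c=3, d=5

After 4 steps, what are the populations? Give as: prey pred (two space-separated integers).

Step 1: prey: 32+6-5=33; pred: 9+8-4=13
Step 2: prey: 33+6-8=31; pred: 13+12-6=19
Step 3: prey: 31+6-11=26; pred: 19+17-9=27
Step 4: prey: 26+5-14=17; pred: 27+21-13=35

Answer: 17 35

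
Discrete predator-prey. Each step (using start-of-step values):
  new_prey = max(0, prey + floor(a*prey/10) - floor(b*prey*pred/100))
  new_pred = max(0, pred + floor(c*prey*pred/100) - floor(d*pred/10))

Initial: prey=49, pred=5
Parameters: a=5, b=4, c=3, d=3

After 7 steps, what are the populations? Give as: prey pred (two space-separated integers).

Step 1: prey: 49+24-9=64; pred: 5+7-1=11
Step 2: prey: 64+32-28=68; pred: 11+21-3=29
Step 3: prey: 68+34-78=24; pred: 29+59-8=80
Step 4: prey: 24+12-76=0; pred: 80+57-24=113
Step 5: prey: 0+0-0=0; pred: 113+0-33=80
Step 6: prey: 0+0-0=0; pred: 80+0-24=56
Step 7: prey: 0+0-0=0; pred: 56+0-16=40

Answer: 0 40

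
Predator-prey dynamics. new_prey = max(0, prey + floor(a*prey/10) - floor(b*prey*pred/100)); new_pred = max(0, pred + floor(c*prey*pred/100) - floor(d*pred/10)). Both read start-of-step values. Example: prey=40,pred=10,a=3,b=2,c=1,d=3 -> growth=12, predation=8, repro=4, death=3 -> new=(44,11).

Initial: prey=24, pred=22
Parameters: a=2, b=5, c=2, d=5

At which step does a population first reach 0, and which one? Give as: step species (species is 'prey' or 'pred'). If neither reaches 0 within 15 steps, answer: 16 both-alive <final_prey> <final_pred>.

Step 1: prey: 24+4-26=2; pred: 22+10-11=21
Step 2: prey: 2+0-2=0; pred: 21+0-10=11
First extinction: prey at step 2

Answer: 2 prey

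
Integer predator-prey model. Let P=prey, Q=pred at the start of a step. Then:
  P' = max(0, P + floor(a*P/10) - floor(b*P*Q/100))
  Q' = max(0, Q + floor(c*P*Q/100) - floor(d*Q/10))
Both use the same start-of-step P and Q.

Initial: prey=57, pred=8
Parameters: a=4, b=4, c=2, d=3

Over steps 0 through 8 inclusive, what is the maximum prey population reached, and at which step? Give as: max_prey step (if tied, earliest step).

Step 1: prey: 57+22-18=61; pred: 8+9-2=15
Step 2: prey: 61+24-36=49; pred: 15+18-4=29
Step 3: prey: 49+19-56=12; pred: 29+28-8=49
Step 4: prey: 12+4-23=0; pred: 49+11-14=46
Step 5: prey: 0+0-0=0; pred: 46+0-13=33
Step 6: prey: 0+0-0=0; pred: 33+0-9=24
Step 7: prey: 0+0-0=0; pred: 24+0-7=17
Step 8: prey: 0+0-0=0; pred: 17+0-5=12
Max prey = 61 at step 1

Answer: 61 1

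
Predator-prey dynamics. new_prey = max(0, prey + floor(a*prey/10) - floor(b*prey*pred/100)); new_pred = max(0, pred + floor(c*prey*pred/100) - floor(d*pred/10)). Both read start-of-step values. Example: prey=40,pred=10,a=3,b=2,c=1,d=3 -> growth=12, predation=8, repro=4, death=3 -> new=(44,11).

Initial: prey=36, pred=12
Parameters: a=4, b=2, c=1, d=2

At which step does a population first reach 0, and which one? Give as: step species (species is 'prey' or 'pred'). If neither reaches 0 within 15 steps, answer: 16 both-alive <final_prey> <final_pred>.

Answer: 16 both-alive 1 12

Derivation:
Step 1: prey: 36+14-8=42; pred: 12+4-2=14
Step 2: prey: 42+16-11=47; pred: 14+5-2=17
Step 3: prey: 47+18-15=50; pred: 17+7-3=21
Step 4: prey: 50+20-21=49; pred: 21+10-4=27
Step 5: prey: 49+19-26=42; pred: 27+13-5=35
Step 6: prey: 42+16-29=29; pred: 35+14-7=42
Step 7: prey: 29+11-24=16; pred: 42+12-8=46
Step 8: prey: 16+6-14=8; pred: 46+7-9=44
Step 9: prey: 8+3-7=4; pred: 44+3-8=39
Step 10: prey: 4+1-3=2; pred: 39+1-7=33
Step 11: prey: 2+0-1=1; pred: 33+0-6=27
Step 12: prey: 1+0-0=1; pred: 27+0-5=22
Step 13: prey: 1+0-0=1; pred: 22+0-4=18
Step 14: prey: 1+0-0=1; pred: 18+0-3=15
Step 15: prey: 1+0-0=1; pred: 15+0-3=12
No extinction within 15 steps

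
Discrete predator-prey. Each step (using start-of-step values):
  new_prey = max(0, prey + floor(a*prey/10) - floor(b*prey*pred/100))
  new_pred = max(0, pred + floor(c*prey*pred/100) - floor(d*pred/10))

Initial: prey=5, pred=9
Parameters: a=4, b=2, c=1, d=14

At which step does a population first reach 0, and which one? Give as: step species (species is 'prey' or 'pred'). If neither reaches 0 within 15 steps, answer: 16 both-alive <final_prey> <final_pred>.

Answer: 1 pred

Derivation:
Step 1: prey: 5+2-0=7; pred: 9+0-12=0
First extinction: pred at step 1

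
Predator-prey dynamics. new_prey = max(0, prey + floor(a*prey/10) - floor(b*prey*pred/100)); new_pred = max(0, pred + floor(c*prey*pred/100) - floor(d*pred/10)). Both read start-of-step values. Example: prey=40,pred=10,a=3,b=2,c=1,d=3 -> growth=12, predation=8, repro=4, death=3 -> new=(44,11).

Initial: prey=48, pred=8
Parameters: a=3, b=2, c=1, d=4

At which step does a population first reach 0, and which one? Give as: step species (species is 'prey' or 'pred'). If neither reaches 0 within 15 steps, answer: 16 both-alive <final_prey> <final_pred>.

Answer: 16 both-alive 11 3

Derivation:
Step 1: prey: 48+14-7=55; pred: 8+3-3=8
Step 2: prey: 55+16-8=63; pred: 8+4-3=9
Step 3: prey: 63+18-11=70; pred: 9+5-3=11
Step 4: prey: 70+21-15=76; pred: 11+7-4=14
Step 5: prey: 76+22-21=77; pred: 14+10-5=19
Step 6: prey: 77+23-29=71; pred: 19+14-7=26
Step 7: prey: 71+21-36=56; pred: 26+18-10=34
Step 8: prey: 56+16-38=34; pred: 34+19-13=40
Step 9: prey: 34+10-27=17; pred: 40+13-16=37
Step 10: prey: 17+5-12=10; pred: 37+6-14=29
Step 11: prey: 10+3-5=8; pred: 29+2-11=20
Step 12: prey: 8+2-3=7; pred: 20+1-8=13
Step 13: prey: 7+2-1=8; pred: 13+0-5=8
Step 14: prey: 8+2-1=9; pred: 8+0-3=5
Step 15: prey: 9+2-0=11; pred: 5+0-2=3
No extinction within 15 steps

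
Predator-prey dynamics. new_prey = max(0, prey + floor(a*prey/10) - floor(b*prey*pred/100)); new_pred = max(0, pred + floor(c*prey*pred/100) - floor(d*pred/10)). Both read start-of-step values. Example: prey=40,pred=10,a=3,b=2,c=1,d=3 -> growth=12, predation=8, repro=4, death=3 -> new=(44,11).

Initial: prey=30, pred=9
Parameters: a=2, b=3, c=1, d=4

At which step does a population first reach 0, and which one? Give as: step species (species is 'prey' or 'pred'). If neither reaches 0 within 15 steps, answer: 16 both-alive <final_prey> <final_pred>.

Answer: 16 both-alive 60 5

Derivation:
Step 1: prey: 30+6-8=28; pred: 9+2-3=8
Step 2: prey: 28+5-6=27; pred: 8+2-3=7
Step 3: prey: 27+5-5=27; pred: 7+1-2=6
Step 4: prey: 27+5-4=28; pred: 6+1-2=5
Step 5: prey: 28+5-4=29; pred: 5+1-2=4
Step 6: prey: 29+5-3=31; pred: 4+1-1=4
Step 7: prey: 31+6-3=34; pred: 4+1-1=4
Step 8: prey: 34+6-4=36; pred: 4+1-1=4
Step 9: prey: 36+7-4=39; pred: 4+1-1=4
Step 10: prey: 39+7-4=42; pred: 4+1-1=4
Step 11: prey: 42+8-5=45; pred: 4+1-1=4
Step 12: prey: 45+9-5=49; pred: 4+1-1=4
Step 13: prey: 49+9-5=53; pred: 4+1-1=4
Step 14: prey: 53+10-6=57; pred: 4+2-1=5
Step 15: prey: 57+11-8=60; pred: 5+2-2=5
No extinction within 15 steps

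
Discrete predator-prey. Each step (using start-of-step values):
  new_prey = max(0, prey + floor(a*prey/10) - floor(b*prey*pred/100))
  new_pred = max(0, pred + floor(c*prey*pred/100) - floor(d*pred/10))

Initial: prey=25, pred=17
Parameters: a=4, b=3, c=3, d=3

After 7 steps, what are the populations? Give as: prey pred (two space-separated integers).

Step 1: prey: 25+10-12=23; pred: 17+12-5=24
Step 2: prey: 23+9-16=16; pred: 24+16-7=33
Step 3: prey: 16+6-15=7; pred: 33+15-9=39
Step 4: prey: 7+2-8=1; pred: 39+8-11=36
Step 5: prey: 1+0-1=0; pred: 36+1-10=27
Step 6: prey: 0+0-0=0; pred: 27+0-8=19
Step 7: prey: 0+0-0=0; pred: 19+0-5=14

Answer: 0 14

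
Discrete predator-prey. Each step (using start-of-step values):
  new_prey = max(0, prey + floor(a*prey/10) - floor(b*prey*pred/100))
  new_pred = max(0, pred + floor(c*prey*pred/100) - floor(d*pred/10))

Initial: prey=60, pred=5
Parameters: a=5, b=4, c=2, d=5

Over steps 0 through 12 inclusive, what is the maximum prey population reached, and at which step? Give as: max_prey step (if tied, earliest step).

Step 1: prey: 60+30-12=78; pred: 5+6-2=9
Step 2: prey: 78+39-28=89; pred: 9+14-4=19
Step 3: prey: 89+44-67=66; pred: 19+33-9=43
Step 4: prey: 66+33-113=0; pred: 43+56-21=78
Step 5: prey: 0+0-0=0; pred: 78+0-39=39
Step 6: prey: 0+0-0=0; pred: 39+0-19=20
Step 7: prey: 0+0-0=0; pred: 20+0-10=10
Step 8: prey: 0+0-0=0; pred: 10+0-5=5
Step 9: prey: 0+0-0=0; pred: 5+0-2=3
Step 10: prey: 0+0-0=0; pred: 3+0-1=2
Step 11: prey: 0+0-0=0; pred: 2+0-1=1
Step 12: prey: 0+0-0=0; pred: 1+0-0=1
Max prey = 89 at step 2

Answer: 89 2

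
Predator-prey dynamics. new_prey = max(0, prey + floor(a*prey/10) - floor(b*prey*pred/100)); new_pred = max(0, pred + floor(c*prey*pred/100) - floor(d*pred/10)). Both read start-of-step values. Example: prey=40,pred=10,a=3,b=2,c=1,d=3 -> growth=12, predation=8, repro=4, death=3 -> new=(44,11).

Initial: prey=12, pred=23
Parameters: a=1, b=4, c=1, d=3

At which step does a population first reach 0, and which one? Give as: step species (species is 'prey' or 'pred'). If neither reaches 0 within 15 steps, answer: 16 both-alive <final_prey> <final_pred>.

Answer: 16 both-alive 1 3

Derivation:
Step 1: prey: 12+1-11=2; pred: 23+2-6=19
Step 2: prey: 2+0-1=1; pred: 19+0-5=14
Step 3: prey: 1+0-0=1; pred: 14+0-4=10
Step 4: prey: 1+0-0=1; pred: 10+0-3=7
Step 5: prey: 1+0-0=1; pred: 7+0-2=5
Step 6: prey: 1+0-0=1; pred: 5+0-1=4
Step 7: prey: 1+0-0=1; pred: 4+0-1=3
Step 8: prey: 1+0-0=1; pred: 3+0-0=3
Steps 9-15: state stable at prey=1, pred=3 (no change)
No extinction within 15 steps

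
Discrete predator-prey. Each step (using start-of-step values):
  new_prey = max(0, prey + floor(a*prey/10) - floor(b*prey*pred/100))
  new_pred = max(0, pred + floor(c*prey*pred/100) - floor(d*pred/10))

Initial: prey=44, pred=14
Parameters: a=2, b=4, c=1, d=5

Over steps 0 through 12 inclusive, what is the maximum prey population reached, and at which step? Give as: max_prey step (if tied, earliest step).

Answer: 48 12

Derivation:
Step 1: prey: 44+8-24=28; pred: 14+6-7=13
Step 2: prey: 28+5-14=19; pred: 13+3-6=10
Step 3: prey: 19+3-7=15; pred: 10+1-5=6
Step 4: prey: 15+3-3=15; pred: 6+0-3=3
Step 5: prey: 15+3-1=17; pred: 3+0-1=2
Step 6: prey: 17+3-1=19; pred: 2+0-1=1
Step 7: prey: 19+3-0=22; pred: 1+0-0=1
Step 8: prey: 22+4-0=26; pred: 1+0-0=1
Step 9: prey: 26+5-1=30; pred: 1+0-0=1
Step 10: prey: 30+6-1=35; pred: 1+0-0=1
Step 11: prey: 35+7-1=41; pred: 1+0-0=1
Step 12: prey: 41+8-1=48; pred: 1+0-0=1
Max prey = 48 at step 12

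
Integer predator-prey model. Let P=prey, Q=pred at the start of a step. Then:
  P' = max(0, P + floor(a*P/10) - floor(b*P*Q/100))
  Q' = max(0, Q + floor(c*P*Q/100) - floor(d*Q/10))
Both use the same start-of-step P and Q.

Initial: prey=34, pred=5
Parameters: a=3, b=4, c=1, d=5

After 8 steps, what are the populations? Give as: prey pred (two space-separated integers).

Answer: 102 7

Derivation:
Step 1: prey: 34+10-6=38; pred: 5+1-2=4
Step 2: prey: 38+11-6=43; pred: 4+1-2=3
Step 3: prey: 43+12-5=50; pred: 3+1-1=3
Step 4: prey: 50+15-6=59; pred: 3+1-1=3
Step 5: prey: 59+17-7=69; pred: 3+1-1=3
Step 6: prey: 69+20-8=81; pred: 3+2-1=4
Step 7: prey: 81+24-12=93; pred: 4+3-2=5
Step 8: prey: 93+27-18=102; pred: 5+4-2=7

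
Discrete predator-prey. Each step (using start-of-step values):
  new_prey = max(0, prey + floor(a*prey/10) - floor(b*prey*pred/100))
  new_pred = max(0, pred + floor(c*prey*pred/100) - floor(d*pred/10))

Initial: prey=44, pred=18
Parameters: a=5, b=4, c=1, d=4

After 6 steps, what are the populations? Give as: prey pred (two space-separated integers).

Answer: 23 8

Derivation:
Step 1: prey: 44+22-31=35; pred: 18+7-7=18
Step 2: prey: 35+17-25=27; pred: 18+6-7=17
Step 3: prey: 27+13-18=22; pred: 17+4-6=15
Step 4: prey: 22+11-13=20; pred: 15+3-6=12
Step 5: prey: 20+10-9=21; pred: 12+2-4=10
Step 6: prey: 21+10-8=23; pred: 10+2-4=8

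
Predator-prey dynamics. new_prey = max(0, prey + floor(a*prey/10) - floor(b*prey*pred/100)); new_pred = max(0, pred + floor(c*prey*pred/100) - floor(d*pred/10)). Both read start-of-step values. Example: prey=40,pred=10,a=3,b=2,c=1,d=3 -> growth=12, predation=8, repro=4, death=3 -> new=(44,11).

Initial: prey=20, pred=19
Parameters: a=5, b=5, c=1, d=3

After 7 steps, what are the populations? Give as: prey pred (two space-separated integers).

Answer: 12 3

Derivation:
Step 1: prey: 20+10-19=11; pred: 19+3-5=17
Step 2: prey: 11+5-9=7; pred: 17+1-5=13
Step 3: prey: 7+3-4=6; pred: 13+0-3=10
Step 4: prey: 6+3-3=6; pred: 10+0-3=7
Step 5: prey: 6+3-2=7; pred: 7+0-2=5
Step 6: prey: 7+3-1=9; pred: 5+0-1=4
Step 7: prey: 9+4-1=12; pred: 4+0-1=3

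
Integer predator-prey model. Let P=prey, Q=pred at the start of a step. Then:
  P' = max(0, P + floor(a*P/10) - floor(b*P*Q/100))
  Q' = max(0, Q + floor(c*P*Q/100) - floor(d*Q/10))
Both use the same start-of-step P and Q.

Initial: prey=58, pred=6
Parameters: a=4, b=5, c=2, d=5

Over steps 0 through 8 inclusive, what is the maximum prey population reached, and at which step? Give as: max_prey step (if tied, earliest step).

Answer: 64 1

Derivation:
Step 1: prey: 58+23-17=64; pred: 6+6-3=9
Step 2: prey: 64+25-28=61; pred: 9+11-4=16
Step 3: prey: 61+24-48=37; pred: 16+19-8=27
Step 4: prey: 37+14-49=2; pred: 27+19-13=33
Step 5: prey: 2+0-3=0; pred: 33+1-16=18
Step 6: prey: 0+0-0=0; pred: 18+0-9=9
Step 7: prey: 0+0-0=0; pred: 9+0-4=5
Step 8: prey: 0+0-0=0; pred: 5+0-2=3
Max prey = 64 at step 1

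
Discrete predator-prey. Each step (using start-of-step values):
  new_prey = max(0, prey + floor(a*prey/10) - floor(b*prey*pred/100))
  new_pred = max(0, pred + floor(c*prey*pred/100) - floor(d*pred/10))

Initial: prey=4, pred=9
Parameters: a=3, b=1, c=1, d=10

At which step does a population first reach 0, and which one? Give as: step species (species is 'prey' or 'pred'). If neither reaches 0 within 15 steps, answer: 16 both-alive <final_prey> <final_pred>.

Answer: 1 pred

Derivation:
Step 1: prey: 4+1-0=5; pred: 9+0-9=0
First extinction: pred at step 1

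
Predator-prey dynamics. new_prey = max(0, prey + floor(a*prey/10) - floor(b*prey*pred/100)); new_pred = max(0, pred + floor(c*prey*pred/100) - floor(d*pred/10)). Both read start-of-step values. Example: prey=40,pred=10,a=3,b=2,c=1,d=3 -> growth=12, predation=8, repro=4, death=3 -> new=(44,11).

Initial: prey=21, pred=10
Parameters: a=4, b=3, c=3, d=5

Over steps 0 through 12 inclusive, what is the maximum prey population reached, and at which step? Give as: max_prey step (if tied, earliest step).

Answer: 26 3

Derivation:
Step 1: prey: 21+8-6=23; pred: 10+6-5=11
Step 2: prey: 23+9-7=25; pred: 11+7-5=13
Step 3: prey: 25+10-9=26; pred: 13+9-6=16
Step 4: prey: 26+10-12=24; pred: 16+12-8=20
Step 5: prey: 24+9-14=19; pred: 20+14-10=24
Step 6: prey: 19+7-13=13; pred: 24+13-12=25
Step 7: prey: 13+5-9=9; pred: 25+9-12=22
Step 8: prey: 9+3-5=7; pred: 22+5-11=16
Step 9: prey: 7+2-3=6; pred: 16+3-8=11
Step 10: prey: 6+2-1=7; pred: 11+1-5=7
Step 11: prey: 7+2-1=8; pred: 7+1-3=5
Step 12: prey: 8+3-1=10; pred: 5+1-2=4
Max prey = 26 at step 3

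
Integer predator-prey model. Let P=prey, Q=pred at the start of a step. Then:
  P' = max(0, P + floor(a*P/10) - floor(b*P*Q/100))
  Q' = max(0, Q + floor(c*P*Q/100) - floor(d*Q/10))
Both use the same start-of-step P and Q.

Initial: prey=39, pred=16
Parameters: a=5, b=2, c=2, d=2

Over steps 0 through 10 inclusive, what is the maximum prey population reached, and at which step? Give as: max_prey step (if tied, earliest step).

Step 1: prey: 39+19-12=46; pred: 16+12-3=25
Step 2: prey: 46+23-23=46; pred: 25+23-5=43
Step 3: prey: 46+23-39=30; pred: 43+39-8=74
Step 4: prey: 30+15-44=1; pred: 74+44-14=104
Step 5: prey: 1+0-2=0; pred: 104+2-20=86
Step 6: prey: 0+0-0=0; pred: 86+0-17=69
Step 7: prey: 0+0-0=0; pred: 69+0-13=56
Step 8: prey: 0+0-0=0; pred: 56+0-11=45
Step 9: prey: 0+0-0=0; pred: 45+0-9=36
Step 10: prey: 0+0-0=0; pred: 36+0-7=29
Max prey = 46 at step 1

Answer: 46 1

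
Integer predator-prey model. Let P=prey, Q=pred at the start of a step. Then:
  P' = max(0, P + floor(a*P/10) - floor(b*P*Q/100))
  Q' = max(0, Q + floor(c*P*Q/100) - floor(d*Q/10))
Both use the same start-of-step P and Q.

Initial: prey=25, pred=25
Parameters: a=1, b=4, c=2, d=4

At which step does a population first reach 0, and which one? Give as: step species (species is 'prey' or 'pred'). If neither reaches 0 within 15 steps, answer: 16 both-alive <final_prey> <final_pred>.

Answer: 2 prey

Derivation:
Step 1: prey: 25+2-25=2; pred: 25+12-10=27
Step 2: prey: 2+0-2=0; pred: 27+1-10=18
First extinction: prey at step 2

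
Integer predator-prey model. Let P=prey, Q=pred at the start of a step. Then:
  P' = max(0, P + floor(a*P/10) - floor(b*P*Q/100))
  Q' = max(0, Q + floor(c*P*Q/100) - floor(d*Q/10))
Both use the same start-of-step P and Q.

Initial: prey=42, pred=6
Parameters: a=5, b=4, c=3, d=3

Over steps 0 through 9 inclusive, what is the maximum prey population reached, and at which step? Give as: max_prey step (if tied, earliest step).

Answer: 54 2

Derivation:
Step 1: prey: 42+21-10=53; pred: 6+7-1=12
Step 2: prey: 53+26-25=54; pred: 12+19-3=28
Step 3: prey: 54+27-60=21; pred: 28+45-8=65
Step 4: prey: 21+10-54=0; pred: 65+40-19=86
Step 5: prey: 0+0-0=0; pred: 86+0-25=61
Step 6: prey: 0+0-0=0; pred: 61+0-18=43
Step 7: prey: 0+0-0=0; pred: 43+0-12=31
Step 8: prey: 0+0-0=0; pred: 31+0-9=22
Step 9: prey: 0+0-0=0; pred: 22+0-6=16
Max prey = 54 at step 2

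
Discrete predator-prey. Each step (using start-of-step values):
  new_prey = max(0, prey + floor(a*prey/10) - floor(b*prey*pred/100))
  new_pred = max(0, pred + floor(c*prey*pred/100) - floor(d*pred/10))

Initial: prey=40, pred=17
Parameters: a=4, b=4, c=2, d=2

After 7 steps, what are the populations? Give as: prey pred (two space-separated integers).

Answer: 0 16

Derivation:
Step 1: prey: 40+16-27=29; pred: 17+13-3=27
Step 2: prey: 29+11-31=9; pred: 27+15-5=37
Step 3: prey: 9+3-13=0; pred: 37+6-7=36
Step 4: prey: 0+0-0=0; pred: 36+0-7=29
Step 5: prey: 0+0-0=0; pred: 29+0-5=24
Step 6: prey: 0+0-0=0; pred: 24+0-4=20
Step 7: prey: 0+0-0=0; pred: 20+0-4=16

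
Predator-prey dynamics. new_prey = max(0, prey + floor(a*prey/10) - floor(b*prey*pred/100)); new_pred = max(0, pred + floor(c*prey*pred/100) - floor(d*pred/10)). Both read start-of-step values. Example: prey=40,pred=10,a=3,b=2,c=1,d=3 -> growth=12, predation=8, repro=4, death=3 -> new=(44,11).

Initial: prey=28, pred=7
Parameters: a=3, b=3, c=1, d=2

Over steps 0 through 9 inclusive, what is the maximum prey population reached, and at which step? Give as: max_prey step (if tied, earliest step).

Answer: 37 4

Derivation:
Step 1: prey: 28+8-5=31; pred: 7+1-1=7
Step 2: prey: 31+9-6=34; pred: 7+2-1=8
Step 3: prey: 34+10-8=36; pred: 8+2-1=9
Step 4: prey: 36+10-9=37; pred: 9+3-1=11
Step 5: prey: 37+11-12=36; pred: 11+4-2=13
Step 6: prey: 36+10-14=32; pred: 13+4-2=15
Step 7: prey: 32+9-14=27; pred: 15+4-3=16
Step 8: prey: 27+8-12=23; pred: 16+4-3=17
Step 9: prey: 23+6-11=18; pred: 17+3-3=17
Max prey = 37 at step 4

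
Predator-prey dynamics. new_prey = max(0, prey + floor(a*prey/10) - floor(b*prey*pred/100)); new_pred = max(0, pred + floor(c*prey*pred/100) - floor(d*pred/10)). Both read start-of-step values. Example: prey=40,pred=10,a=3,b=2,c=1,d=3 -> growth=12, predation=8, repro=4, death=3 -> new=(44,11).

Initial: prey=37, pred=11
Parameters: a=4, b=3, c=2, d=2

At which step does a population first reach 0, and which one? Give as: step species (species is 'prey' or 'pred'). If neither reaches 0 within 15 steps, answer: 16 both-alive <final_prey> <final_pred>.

Step 1: prey: 37+14-12=39; pred: 11+8-2=17
Step 2: prey: 39+15-19=35; pred: 17+13-3=27
Step 3: prey: 35+14-28=21; pred: 27+18-5=40
Step 4: prey: 21+8-25=4; pred: 40+16-8=48
Step 5: prey: 4+1-5=0; pred: 48+3-9=42
First extinction: prey at step 5

Answer: 5 prey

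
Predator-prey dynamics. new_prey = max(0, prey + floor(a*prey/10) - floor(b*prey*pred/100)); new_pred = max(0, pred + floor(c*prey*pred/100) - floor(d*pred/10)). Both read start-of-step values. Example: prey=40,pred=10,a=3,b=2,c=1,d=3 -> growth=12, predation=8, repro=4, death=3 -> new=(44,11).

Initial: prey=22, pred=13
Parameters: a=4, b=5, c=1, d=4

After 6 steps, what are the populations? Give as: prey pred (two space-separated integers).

Answer: 30 2

Derivation:
Step 1: prey: 22+8-14=16; pred: 13+2-5=10
Step 2: prey: 16+6-8=14; pred: 10+1-4=7
Step 3: prey: 14+5-4=15; pred: 7+0-2=5
Step 4: prey: 15+6-3=18; pred: 5+0-2=3
Step 5: prey: 18+7-2=23; pred: 3+0-1=2
Step 6: prey: 23+9-2=30; pred: 2+0-0=2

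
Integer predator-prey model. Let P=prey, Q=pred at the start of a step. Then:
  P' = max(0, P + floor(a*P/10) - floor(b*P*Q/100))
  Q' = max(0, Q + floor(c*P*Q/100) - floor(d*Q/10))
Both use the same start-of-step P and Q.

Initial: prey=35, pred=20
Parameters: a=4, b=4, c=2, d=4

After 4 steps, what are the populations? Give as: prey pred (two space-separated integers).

Step 1: prey: 35+14-28=21; pred: 20+14-8=26
Step 2: prey: 21+8-21=8; pred: 26+10-10=26
Step 3: prey: 8+3-8=3; pred: 26+4-10=20
Step 4: prey: 3+1-2=2; pred: 20+1-8=13

Answer: 2 13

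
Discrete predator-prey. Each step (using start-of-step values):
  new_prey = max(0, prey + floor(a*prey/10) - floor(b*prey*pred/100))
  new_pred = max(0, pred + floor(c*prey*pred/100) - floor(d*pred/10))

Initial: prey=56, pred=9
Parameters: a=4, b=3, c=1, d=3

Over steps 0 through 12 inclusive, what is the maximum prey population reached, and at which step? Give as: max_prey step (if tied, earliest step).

Step 1: prey: 56+22-15=63; pred: 9+5-2=12
Step 2: prey: 63+25-22=66; pred: 12+7-3=16
Step 3: prey: 66+26-31=61; pred: 16+10-4=22
Step 4: prey: 61+24-40=45; pred: 22+13-6=29
Step 5: prey: 45+18-39=24; pred: 29+13-8=34
Step 6: prey: 24+9-24=9; pred: 34+8-10=32
Step 7: prey: 9+3-8=4; pred: 32+2-9=25
Step 8: prey: 4+1-3=2; pred: 25+1-7=19
Step 9: prey: 2+0-1=1; pred: 19+0-5=14
Step 10: prey: 1+0-0=1; pred: 14+0-4=10
Step 11: prey: 1+0-0=1; pred: 10+0-3=7
Step 12: prey: 1+0-0=1; pred: 7+0-2=5
Max prey = 66 at step 2

Answer: 66 2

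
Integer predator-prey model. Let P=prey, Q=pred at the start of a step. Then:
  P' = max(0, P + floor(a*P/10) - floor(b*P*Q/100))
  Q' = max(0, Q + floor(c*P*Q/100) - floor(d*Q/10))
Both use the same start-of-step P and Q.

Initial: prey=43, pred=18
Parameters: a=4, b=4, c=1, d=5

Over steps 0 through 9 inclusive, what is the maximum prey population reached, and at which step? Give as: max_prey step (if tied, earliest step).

Step 1: prey: 43+17-30=30; pred: 18+7-9=16
Step 2: prey: 30+12-19=23; pred: 16+4-8=12
Step 3: prey: 23+9-11=21; pred: 12+2-6=8
Step 4: prey: 21+8-6=23; pred: 8+1-4=5
Step 5: prey: 23+9-4=28; pred: 5+1-2=4
Step 6: prey: 28+11-4=35; pred: 4+1-2=3
Step 7: prey: 35+14-4=45; pred: 3+1-1=3
Step 8: prey: 45+18-5=58; pred: 3+1-1=3
Step 9: prey: 58+23-6=75; pred: 3+1-1=3
Max prey = 75 at step 9

Answer: 75 9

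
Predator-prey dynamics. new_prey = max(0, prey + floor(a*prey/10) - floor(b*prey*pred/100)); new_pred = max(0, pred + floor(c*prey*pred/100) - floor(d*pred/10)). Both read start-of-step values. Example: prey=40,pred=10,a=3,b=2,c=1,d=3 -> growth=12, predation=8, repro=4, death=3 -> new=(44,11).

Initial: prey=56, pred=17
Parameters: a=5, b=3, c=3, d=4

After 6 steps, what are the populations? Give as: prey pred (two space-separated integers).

Step 1: prey: 56+28-28=56; pred: 17+28-6=39
Step 2: prey: 56+28-65=19; pred: 39+65-15=89
Step 3: prey: 19+9-50=0; pred: 89+50-35=104
Step 4: prey: 0+0-0=0; pred: 104+0-41=63
Step 5: prey: 0+0-0=0; pred: 63+0-25=38
Step 6: prey: 0+0-0=0; pred: 38+0-15=23

Answer: 0 23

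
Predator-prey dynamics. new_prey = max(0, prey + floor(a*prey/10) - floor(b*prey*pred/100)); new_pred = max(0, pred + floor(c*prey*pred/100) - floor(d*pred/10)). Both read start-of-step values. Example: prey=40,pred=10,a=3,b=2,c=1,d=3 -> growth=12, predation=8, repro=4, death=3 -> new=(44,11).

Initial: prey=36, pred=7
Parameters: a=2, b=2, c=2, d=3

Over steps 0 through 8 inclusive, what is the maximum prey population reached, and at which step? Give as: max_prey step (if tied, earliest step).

Step 1: prey: 36+7-5=38; pred: 7+5-2=10
Step 2: prey: 38+7-7=38; pred: 10+7-3=14
Step 3: prey: 38+7-10=35; pred: 14+10-4=20
Step 4: prey: 35+7-14=28; pred: 20+14-6=28
Step 5: prey: 28+5-15=18; pred: 28+15-8=35
Step 6: prey: 18+3-12=9; pred: 35+12-10=37
Step 7: prey: 9+1-6=4; pred: 37+6-11=32
Step 8: prey: 4+0-2=2; pred: 32+2-9=25
Max prey = 38 at step 1

Answer: 38 1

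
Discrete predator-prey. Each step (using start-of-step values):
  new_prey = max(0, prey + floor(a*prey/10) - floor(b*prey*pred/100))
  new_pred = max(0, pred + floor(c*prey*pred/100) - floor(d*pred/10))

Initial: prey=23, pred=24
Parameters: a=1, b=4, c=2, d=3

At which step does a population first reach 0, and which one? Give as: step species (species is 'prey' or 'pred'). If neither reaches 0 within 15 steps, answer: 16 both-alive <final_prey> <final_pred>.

Answer: 2 prey

Derivation:
Step 1: prey: 23+2-22=3; pred: 24+11-7=28
Step 2: prey: 3+0-3=0; pred: 28+1-8=21
First extinction: prey at step 2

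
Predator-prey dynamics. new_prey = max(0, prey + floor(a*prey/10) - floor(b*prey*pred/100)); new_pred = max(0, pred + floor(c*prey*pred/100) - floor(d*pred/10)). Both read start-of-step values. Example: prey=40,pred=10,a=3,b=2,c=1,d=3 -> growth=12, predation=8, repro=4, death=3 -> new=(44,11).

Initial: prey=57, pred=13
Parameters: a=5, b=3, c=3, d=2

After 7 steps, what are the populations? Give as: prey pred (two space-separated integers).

Answer: 0 65

Derivation:
Step 1: prey: 57+28-22=63; pred: 13+22-2=33
Step 2: prey: 63+31-62=32; pred: 33+62-6=89
Step 3: prey: 32+16-85=0; pred: 89+85-17=157
Step 4: prey: 0+0-0=0; pred: 157+0-31=126
Step 5: prey: 0+0-0=0; pred: 126+0-25=101
Step 6: prey: 0+0-0=0; pred: 101+0-20=81
Step 7: prey: 0+0-0=0; pred: 81+0-16=65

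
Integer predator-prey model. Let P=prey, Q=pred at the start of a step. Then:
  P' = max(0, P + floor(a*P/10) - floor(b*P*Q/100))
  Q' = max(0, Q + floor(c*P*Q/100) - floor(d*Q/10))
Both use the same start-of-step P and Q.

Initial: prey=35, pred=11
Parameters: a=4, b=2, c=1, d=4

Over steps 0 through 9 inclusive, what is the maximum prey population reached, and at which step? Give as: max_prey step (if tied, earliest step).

Step 1: prey: 35+14-7=42; pred: 11+3-4=10
Step 2: prey: 42+16-8=50; pred: 10+4-4=10
Step 3: prey: 50+20-10=60; pred: 10+5-4=11
Step 4: prey: 60+24-13=71; pred: 11+6-4=13
Step 5: prey: 71+28-18=81; pred: 13+9-5=17
Step 6: prey: 81+32-27=86; pred: 17+13-6=24
Step 7: prey: 86+34-41=79; pred: 24+20-9=35
Step 8: prey: 79+31-55=55; pred: 35+27-14=48
Step 9: prey: 55+22-52=25; pred: 48+26-19=55
Max prey = 86 at step 6

Answer: 86 6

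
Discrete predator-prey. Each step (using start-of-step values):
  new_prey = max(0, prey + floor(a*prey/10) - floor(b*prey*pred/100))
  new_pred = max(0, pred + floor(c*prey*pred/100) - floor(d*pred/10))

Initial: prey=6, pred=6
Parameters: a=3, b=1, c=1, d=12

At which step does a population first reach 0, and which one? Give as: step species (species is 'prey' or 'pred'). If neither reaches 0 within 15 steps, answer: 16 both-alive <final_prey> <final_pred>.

Step 1: prey: 6+1-0=7; pred: 6+0-7=0
First extinction: pred at step 1

Answer: 1 pred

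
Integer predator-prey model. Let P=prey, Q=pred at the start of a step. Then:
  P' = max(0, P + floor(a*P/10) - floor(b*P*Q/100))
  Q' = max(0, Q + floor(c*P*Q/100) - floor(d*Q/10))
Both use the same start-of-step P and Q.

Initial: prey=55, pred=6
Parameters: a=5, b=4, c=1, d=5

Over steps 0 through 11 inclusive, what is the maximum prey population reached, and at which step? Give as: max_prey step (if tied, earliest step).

Answer: 117 4

Derivation:
Step 1: prey: 55+27-13=69; pred: 6+3-3=6
Step 2: prey: 69+34-16=87; pred: 6+4-3=7
Step 3: prey: 87+43-24=106; pred: 7+6-3=10
Step 4: prey: 106+53-42=117; pred: 10+10-5=15
Step 5: prey: 117+58-70=105; pred: 15+17-7=25
Step 6: prey: 105+52-105=52; pred: 25+26-12=39
Step 7: prey: 52+26-81=0; pred: 39+20-19=40
Step 8: prey: 0+0-0=0; pred: 40+0-20=20
Step 9: prey: 0+0-0=0; pred: 20+0-10=10
Step 10: prey: 0+0-0=0; pred: 10+0-5=5
Step 11: prey: 0+0-0=0; pred: 5+0-2=3
Max prey = 117 at step 4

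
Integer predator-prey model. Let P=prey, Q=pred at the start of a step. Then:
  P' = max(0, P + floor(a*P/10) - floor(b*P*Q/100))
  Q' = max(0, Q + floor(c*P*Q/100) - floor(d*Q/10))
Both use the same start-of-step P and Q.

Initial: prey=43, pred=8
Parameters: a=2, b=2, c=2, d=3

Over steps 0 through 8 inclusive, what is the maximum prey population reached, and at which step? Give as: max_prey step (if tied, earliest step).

Step 1: prey: 43+8-6=45; pred: 8+6-2=12
Step 2: prey: 45+9-10=44; pred: 12+10-3=19
Step 3: prey: 44+8-16=36; pred: 19+16-5=30
Step 4: prey: 36+7-21=22; pred: 30+21-9=42
Step 5: prey: 22+4-18=8; pred: 42+18-12=48
Step 6: prey: 8+1-7=2; pred: 48+7-14=41
Step 7: prey: 2+0-1=1; pred: 41+1-12=30
Step 8: prey: 1+0-0=1; pred: 30+0-9=21
Max prey = 45 at step 1

Answer: 45 1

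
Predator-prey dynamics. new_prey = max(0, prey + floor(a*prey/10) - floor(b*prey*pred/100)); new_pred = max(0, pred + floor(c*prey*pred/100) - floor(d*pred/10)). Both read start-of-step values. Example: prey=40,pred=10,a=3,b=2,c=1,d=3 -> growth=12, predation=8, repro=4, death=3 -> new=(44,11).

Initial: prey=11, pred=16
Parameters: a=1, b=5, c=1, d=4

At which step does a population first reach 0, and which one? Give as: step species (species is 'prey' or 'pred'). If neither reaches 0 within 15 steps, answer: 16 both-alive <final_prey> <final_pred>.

Step 1: prey: 11+1-8=4; pred: 16+1-6=11
Step 2: prey: 4+0-2=2; pred: 11+0-4=7
Step 3: prey: 2+0-0=2; pred: 7+0-2=5
Step 4: prey: 2+0-0=2; pred: 5+0-2=3
Step 5: prey: 2+0-0=2; pred: 3+0-1=2
Step 6: prey: 2+0-0=2; pred: 2+0-0=2
Steps 7-15: state stable at prey=2, pred=2 (no change)
No extinction within 15 steps

Answer: 16 both-alive 2 2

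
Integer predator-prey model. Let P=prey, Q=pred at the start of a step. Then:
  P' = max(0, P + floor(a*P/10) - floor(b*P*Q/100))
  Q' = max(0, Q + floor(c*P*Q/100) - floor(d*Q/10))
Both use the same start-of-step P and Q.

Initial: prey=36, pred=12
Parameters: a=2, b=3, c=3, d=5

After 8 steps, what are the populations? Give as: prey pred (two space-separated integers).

Step 1: prey: 36+7-12=31; pred: 12+12-6=18
Step 2: prey: 31+6-16=21; pred: 18+16-9=25
Step 3: prey: 21+4-15=10; pred: 25+15-12=28
Step 4: prey: 10+2-8=4; pred: 28+8-14=22
Step 5: prey: 4+0-2=2; pred: 22+2-11=13
Step 6: prey: 2+0-0=2; pred: 13+0-6=7
Step 7: prey: 2+0-0=2; pred: 7+0-3=4
Step 8: prey: 2+0-0=2; pred: 4+0-2=2

Answer: 2 2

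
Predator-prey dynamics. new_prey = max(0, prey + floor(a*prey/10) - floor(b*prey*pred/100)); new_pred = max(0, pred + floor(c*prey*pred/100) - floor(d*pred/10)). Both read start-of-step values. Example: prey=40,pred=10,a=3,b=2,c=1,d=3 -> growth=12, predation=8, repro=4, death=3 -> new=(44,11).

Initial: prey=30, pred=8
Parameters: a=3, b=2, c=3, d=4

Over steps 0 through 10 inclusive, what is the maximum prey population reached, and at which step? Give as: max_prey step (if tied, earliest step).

Answer: 37 2

Derivation:
Step 1: prey: 30+9-4=35; pred: 8+7-3=12
Step 2: prey: 35+10-8=37; pred: 12+12-4=20
Step 3: prey: 37+11-14=34; pred: 20+22-8=34
Step 4: prey: 34+10-23=21; pred: 34+34-13=55
Step 5: prey: 21+6-23=4; pred: 55+34-22=67
Step 6: prey: 4+1-5=0; pred: 67+8-26=49
Step 7: prey: 0+0-0=0; pred: 49+0-19=30
Step 8: prey: 0+0-0=0; pred: 30+0-12=18
Step 9: prey: 0+0-0=0; pred: 18+0-7=11
Step 10: prey: 0+0-0=0; pred: 11+0-4=7
Max prey = 37 at step 2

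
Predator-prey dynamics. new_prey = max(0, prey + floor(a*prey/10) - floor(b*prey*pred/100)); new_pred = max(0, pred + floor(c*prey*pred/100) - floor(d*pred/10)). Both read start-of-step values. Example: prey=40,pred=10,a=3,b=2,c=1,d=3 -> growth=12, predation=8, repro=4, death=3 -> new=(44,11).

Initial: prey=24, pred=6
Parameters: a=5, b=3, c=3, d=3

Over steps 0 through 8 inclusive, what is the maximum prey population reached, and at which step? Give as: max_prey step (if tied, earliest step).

Step 1: prey: 24+12-4=32; pred: 6+4-1=9
Step 2: prey: 32+16-8=40; pred: 9+8-2=15
Step 3: prey: 40+20-18=42; pred: 15+18-4=29
Step 4: prey: 42+21-36=27; pred: 29+36-8=57
Step 5: prey: 27+13-46=0; pred: 57+46-17=86
Step 6: prey: 0+0-0=0; pred: 86+0-25=61
Step 7: prey: 0+0-0=0; pred: 61+0-18=43
Step 8: prey: 0+0-0=0; pred: 43+0-12=31
Max prey = 42 at step 3

Answer: 42 3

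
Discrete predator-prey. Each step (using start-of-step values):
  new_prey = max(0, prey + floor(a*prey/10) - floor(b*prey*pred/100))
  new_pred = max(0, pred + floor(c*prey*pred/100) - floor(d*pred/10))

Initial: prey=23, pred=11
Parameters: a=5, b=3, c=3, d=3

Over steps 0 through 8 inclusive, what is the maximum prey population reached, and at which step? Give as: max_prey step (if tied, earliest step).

Answer: 28 2

Derivation:
Step 1: prey: 23+11-7=27; pred: 11+7-3=15
Step 2: prey: 27+13-12=28; pred: 15+12-4=23
Step 3: prey: 28+14-19=23; pred: 23+19-6=36
Step 4: prey: 23+11-24=10; pred: 36+24-10=50
Step 5: prey: 10+5-15=0; pred: 50+15-15=50
Step 6: prey: 0+0-0=0; pred: 50+0-15=35
Step 7: prey: 0+0-0=0; pred: 35+0-10=25
Step 8: prey: 0+0-0=0; pred: 25+0-7=18
Max prey = 28 at step 2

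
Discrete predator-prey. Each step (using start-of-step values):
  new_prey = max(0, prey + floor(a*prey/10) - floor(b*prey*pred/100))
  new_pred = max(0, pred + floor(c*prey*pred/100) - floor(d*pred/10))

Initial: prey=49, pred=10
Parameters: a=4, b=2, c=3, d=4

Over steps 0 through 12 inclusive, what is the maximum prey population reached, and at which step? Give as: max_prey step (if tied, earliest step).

Answer: 59 1

Derivation:
Step 1: prey: 49+19-9=59; pred: 10+14-4=20
Step 2: prey: 59+23-23=59; pred: 20+35-8=47
Step 3: prey: 59+23-55=27; pred: 47+83-18=112
Step 4: prey: 27+10-60=0; pred: 112+90-44=158
Step 5: prey: 0+0-0=0; pred: 158+0-63=95
Step 6: prey: 0+0-0=0; pred: 95+0-38=57
Step 7: prey: 0+0-0=0; pred: 57+0-22=35
Step 8: prey: 0+0-0=0; pred: 35+0-14=21
Step 9: prey: 0+0-0=0; pred: 21+0-8=13
Step 10: prey: 0+0-0=0; pred: 13+0-5=8
Step 11: prey: 0+0-0=0; pred: 8+0-3=5
Step 12: prey: 0+0-0=0; pred: 5+0-2=3
Max prey = 59 at step 1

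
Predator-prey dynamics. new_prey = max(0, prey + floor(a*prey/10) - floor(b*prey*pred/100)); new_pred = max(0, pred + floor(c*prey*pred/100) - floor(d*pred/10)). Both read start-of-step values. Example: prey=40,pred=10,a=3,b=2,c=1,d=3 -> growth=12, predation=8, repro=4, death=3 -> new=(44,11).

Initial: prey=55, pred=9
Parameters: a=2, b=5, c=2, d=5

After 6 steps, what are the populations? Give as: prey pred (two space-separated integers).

Step 1: prey: 55+11-24=42; pred: 9+9-4=14
Step 2: prey: 42+8-29=21; pred: 14+11-7=18
Step 3: prey: 21+4-18=7; pred: 18+7-9=16
Step 4: prey: 7+1-5=3; pred: 16+2-8=10
Step 5: prey: 3+0-1=2; pred: 10+0-5=5
Step 6: prey: 2+0-0=2; pred: 5+0-2=3

Answer: 2 3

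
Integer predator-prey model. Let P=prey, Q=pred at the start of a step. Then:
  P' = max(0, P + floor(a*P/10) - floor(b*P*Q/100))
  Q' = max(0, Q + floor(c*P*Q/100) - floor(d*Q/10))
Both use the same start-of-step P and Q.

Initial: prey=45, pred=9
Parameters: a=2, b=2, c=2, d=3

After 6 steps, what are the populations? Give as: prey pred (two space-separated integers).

Answer: 1 35

Derivation:
Step 1: prey: 45+9-8=46; pred: 9+8-2=15
Step 2: prey: 46+9-13=42; pred: 15+13-4=24
Step 3: prey: 42+8-20=30; pred: 24+20-7=37
Step 4: prey: 30+6-22=14; pred: 37+22-11=48
Step 5: prey: 14+2-13=3; pred: 48+13-14=47
Step 6: prey: 3+0-2=1; pred: 47+2-14=35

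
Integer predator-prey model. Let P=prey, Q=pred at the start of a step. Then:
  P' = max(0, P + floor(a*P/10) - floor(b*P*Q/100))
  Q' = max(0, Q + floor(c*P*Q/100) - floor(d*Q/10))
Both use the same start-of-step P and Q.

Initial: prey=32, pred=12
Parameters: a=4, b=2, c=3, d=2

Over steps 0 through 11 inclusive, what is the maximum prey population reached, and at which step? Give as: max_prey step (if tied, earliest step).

Answer: 37 1

Derivation:
Step 1: prey: 32+12-7=37; pred: 12+11-2=21
Step 2: prey: 37+14-15=36; pred: 21+23-4=40
Step 3: prey: 36+14-28=22; pred: 40+43-8=75
Step 4: prey: 22+8-33=0; pred: 75+49-15=109
Step 5: prey: 0+0-0=0; pred: 109+0-21=88
Step 6: prey: 0+0-0=0; pred: 88+0-17=71
Step 7: prey: 0+0-0=0; pred: 71+0-14=57
Step 8: prey: 0+0-0=0; pred: 57+0-11=46
Step 9: prey: 0+0-0=0; pred: 46+0-9=37
Step 10: prey: 0+0-0=0; pred: 37+0-7=30
Step 11: prey: 0+0-0=0; pred: 30+0-6=24
Max prey = 37 at step 1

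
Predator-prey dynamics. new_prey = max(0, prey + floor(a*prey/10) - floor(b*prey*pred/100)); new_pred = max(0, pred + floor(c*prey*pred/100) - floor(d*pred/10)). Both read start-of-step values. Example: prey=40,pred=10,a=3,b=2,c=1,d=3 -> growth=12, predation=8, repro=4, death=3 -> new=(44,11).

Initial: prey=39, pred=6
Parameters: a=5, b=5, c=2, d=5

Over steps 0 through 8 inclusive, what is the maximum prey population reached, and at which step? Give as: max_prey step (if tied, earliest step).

Answer: 54 2

Derivation:
Step 1: prey: 39+19-11=47; pred: 6+4-3=7
Step 2: prey: 47+23-16=54; pred: 7+6-3=10
Step 3: prey: 54+27-27=54; pred: 10+10-5=15
Step 4: prey: 54+27-40=41; pred: 15+16-7=24
Step 5: prey: 41+20-49=12; pred: 24+19-12=31
Step 6: prey: 12+6-18=0; pred: 31+7-15=23
Step 7: prey: 0+0-0=0; pred: 23+0-11=12
Step 8: prey: 0+0-0=0; pred: 12+0-6=6
Max prey = 54 at step 2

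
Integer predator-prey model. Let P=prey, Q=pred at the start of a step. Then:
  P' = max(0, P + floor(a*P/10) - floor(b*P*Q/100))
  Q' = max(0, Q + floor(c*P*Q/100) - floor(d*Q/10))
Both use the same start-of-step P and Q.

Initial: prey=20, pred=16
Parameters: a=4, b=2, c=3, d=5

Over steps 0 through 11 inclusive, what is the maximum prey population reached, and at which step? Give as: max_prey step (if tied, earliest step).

Answer: 23 2

Derivation:
Step 1: prey: 20+8-6=22; pred: 16+9-8=17
Step 2: prey: 22+8-7=23; pred: 17+11-8=20
Step 3: prey: 23+9-9=23; pred: 20+13-10=23
Step 4: prey: 23+9-10=22; pred: 23+15-11=27
Step 5: prey: 22+8-11=19; pred: 27+17-13=31
Step 6: prey: 19+7-11=15; pred: 31+17-15=33
Step 7: prey: 15+6-9=12; pred: 33+14-16=31
Step 8: prey: 12+4-7=9; pred: 31+11-15=27
Step 9: prey: 9+3-4=8; pred: 27+7-13=21
Step 10: prey: 8+3-3=8; pred: 21+5-10=16
Step 11: prey: 8+3-2=9; pred: 16+3-8=11
Max prey = 23 at step 2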